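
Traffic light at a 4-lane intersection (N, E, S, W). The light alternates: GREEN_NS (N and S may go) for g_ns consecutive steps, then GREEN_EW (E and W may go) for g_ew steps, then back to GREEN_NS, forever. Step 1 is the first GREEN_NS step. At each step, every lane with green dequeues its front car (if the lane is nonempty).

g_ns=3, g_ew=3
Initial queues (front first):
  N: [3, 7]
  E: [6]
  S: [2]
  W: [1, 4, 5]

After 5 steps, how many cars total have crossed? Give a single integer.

Answer: 6

Derivation:
Step 1 [NS]: N:car3-GO,E:wait,S:car2-GO,W:wait | queues: N=1 E=1 S=0 W=3
Step 2 [NS]: N:car7-GO,E:wait,S:empty,W:wait | queues: N=0 E=1 S=0 W=3
Step 3 [NS]: N:empty,E:wait,S:empty,W:wait | queues: N=0 E=1 S=0 W=3
Step 4 [EW]: N:wait,E:car6-GO,S:wait,W:car1-GO | queues: N=0 E=0 S=0 W=2
Step 5 [EW]: N:wait,E:empty,S:wait,W:car4-GO | queues: N=0 E=0 S=0 W=1
Cars crossed by step 5: 6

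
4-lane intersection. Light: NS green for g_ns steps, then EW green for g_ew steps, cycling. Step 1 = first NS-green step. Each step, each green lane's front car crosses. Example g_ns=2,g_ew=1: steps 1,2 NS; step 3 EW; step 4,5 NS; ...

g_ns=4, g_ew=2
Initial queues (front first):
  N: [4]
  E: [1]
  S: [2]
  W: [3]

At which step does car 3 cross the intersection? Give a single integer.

Step 1 [NS]: N:car4-GO,E:wait,S:car2-GO,W:wait | queues: N=0 E=1 S=0 W=1
Step 2 [NS]: N:empty,E:wait,S:empty,W:wait | queues: N=0 E=1 S=0 W=1
Step 3 [NS]: N:empty,E:wait,S:empty,W:wait | queues: N=0 E=1 S=0 W=1
Step 4 [NS]: N:empty,E:wait,S:empty,W:wait | queues: N=0 E=1 S=0 W=1
Step 5 [EW]: N:wait,E:car1-GO,S:wait,W:car3-GO | queues: N=0 E=0 S=0 W=0
Car 3 crosses at step 5

5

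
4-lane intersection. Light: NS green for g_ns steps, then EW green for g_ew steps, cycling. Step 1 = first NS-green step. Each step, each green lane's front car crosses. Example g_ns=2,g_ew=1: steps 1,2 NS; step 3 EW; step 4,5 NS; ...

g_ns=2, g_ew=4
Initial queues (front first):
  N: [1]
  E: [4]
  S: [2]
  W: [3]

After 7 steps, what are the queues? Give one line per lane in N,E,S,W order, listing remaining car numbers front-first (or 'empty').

Step 1 [NS]: N:car1-GO,E:wait,S:car2-GO,W:wait | queues: N=0 E=1 S=0 W=1
Step 2 [NS]: N:empty,E:wait,S:empty,W:wait | queues: N=0 E=1 S=0 W=1
Step 3 [EW]: N:wait,E:car4-GO,S:wait,W:car3-GO | queues: N=0 E=0 S=0 W=0

N: empty
E: empty
S: empty
W: empty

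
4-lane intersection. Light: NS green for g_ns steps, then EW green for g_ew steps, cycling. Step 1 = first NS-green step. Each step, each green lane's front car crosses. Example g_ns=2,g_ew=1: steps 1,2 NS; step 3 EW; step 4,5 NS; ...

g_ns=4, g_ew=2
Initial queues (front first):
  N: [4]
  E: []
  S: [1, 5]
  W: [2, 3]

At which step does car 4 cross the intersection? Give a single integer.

Step 1 [NS]: N:car4-GO,E:wait,S:car1-GO,W:wait | queues: N=0 E=0 S=1 W=2
Step 2 [NS]: N:empty,E:wait,S:car5-GO,W:wait | queues: N=0 E=0 S=0 W=2
Step 3 [NS]: N:empty,E:wait,S:empty,W:wait | queues: N=0 E=0 S=0 W=2
Step 4 [NS]: N:empty,E:wait,S:empty,W:wait | queues: N=0 E=0 S=0 W=2
Step 5 [EW]: N:wait,E:empty,S:wait,W:car2-GO | queues: N=0 E=0 S=0 W=1
Step 6 [EW]: N:wait,E:empty,S:wait,W:car3-GO | queues: N=0 E=0 S=0 W=0
Car 4 crosses at step 1

1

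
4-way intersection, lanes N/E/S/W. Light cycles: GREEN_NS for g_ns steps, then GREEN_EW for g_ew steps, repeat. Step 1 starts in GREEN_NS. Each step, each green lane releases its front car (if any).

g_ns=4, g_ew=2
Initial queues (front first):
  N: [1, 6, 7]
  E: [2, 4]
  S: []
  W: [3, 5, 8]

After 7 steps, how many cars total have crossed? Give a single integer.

Step 1 [NS]: N:car1-GO,E:wait,S:empty,W:wait | queues: N=2 E=2 S=0 W=3
Step 2 [NS]: N:car6-GO,E:wait,S:empty,W:wait | queues: N=1 E=2 S=0 W=3
Step 3 [NS]: N:car7-GO,E:wait,S:empty,W:wait | queues: N=0 E=2 S=0 W=3
Step 4 [NS]: N:empty,E:wait,S:empty,W:wait | queues: N=0 E=2 S=0 W=3
Step 5 [EW]: N:wait,E:car2-GO,S:wait,W:car3-GO | queues: N=0 E=1 S=0 W=2
Step 6 [EW]: N:wait,E:car4-GO,S:wait,W:car5-GO | queues: N=0 E=0 S=0 W=1
Step 7 [NS]: N:empty,E:wait,S:empty,W:wait | queues: N=0 E=0 S=0 W=1
Cars crossed by step 7: 7

Answer: 7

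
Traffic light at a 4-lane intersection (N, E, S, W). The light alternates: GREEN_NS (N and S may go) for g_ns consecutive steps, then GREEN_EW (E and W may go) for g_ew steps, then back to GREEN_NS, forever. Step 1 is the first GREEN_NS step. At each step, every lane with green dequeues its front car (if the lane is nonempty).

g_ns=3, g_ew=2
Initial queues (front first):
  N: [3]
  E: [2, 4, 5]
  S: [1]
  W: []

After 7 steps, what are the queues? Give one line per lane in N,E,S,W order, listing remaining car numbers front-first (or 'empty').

Step 1 [NS]: N:car3-GO,E:wait,S:car1-GO,W:wait | queues: N=0 E=3 S=0 W=0
Step 2 [NS]: N:empty,E:wait,S:empty,W:wait | queues: N=0 E=3 S=0 W=0
Step 3 [NS]: N:empty,E:wait,S:empty,W:wait | queues: N=0 E=3 S=0 W=0
Step 4 [EW]: N:wait,E:car2-GO,S:wait,W:empty | queues: N=0 E=2 S=0 W=0
Step 5 [EW]: N:wait,E:car4-GO,S:wait,W:empty | queues: N=0 E=1 S=0 W=0
Step 6 [NS]: N:empty,E:wait,S:empty,W:wait | queues: N=0 E=1 S=0 W=0
Step 7 [NS]: N:empty,E:wait,S:empty,W:wait | queues: N=0 E=1 S=0 W=0

N: empty
E: 5
S: empty
W: empty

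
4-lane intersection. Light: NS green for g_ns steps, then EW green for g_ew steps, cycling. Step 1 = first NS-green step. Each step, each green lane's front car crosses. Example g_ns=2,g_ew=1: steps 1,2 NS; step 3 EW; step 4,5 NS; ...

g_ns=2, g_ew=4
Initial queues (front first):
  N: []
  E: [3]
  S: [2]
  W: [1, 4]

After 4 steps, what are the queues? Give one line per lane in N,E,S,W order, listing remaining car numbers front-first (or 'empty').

Step 1 [NS]: N:empty,E:wait,S:car2-GO,W:wait | queues: N=0 E=1 S=0 W=2
Step 2 [NS]: N:empty,E:wait,S:empty,W:wait | queues: N=0 E=1 S=0 W=2
Step 3 [EW]: N:wait,E:car3-GO,S:wait,W:car1-GO | queues: N=0 E=0 S=0 W=1
Step 4 [EW]: N:wait,E:empty,S:wait,W:car4-GO | queues: N=0 E=0 S=0 W=0

N: empty
E: empty
S: empty
W: empty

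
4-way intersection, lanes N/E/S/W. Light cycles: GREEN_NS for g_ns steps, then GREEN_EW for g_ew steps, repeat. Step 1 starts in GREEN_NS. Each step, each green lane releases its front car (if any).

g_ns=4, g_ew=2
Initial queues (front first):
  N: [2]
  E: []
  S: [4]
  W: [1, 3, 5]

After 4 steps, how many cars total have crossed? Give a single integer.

Step 1 [NS]: N:car2-GO,E:wait,S:car4-GO,W:wait | queues: N=0 E=0 S=0 W=3
Step 2 [NS]: N:empty,E:wait,S:empty,W:wait | queues: N=0 E=0 S=0 W=3
Step 3 [NS]: N:empty,E:wait,S:empty,W:wait | queues: N=0 E=0 S=0 W=3
Step 4 [NS]: N:empty,E:wait,S:empty,W:wait | queues: N=0 E=0 S=0 W=3
Cars crossed by step 4: 2

Answer: 2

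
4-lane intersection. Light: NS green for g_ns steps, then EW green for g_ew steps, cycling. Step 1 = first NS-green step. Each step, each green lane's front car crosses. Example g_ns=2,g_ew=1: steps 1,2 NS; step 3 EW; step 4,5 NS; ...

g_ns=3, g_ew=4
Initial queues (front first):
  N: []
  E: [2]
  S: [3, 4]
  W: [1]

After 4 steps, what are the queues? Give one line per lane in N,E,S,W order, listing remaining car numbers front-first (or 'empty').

Step 1 [NS]: N:empty,E:wait,S:car3-GO,W:wait | queues: N=0 E=1 S=1 W=1
Step 2 [NS]: N:empty,E:wait,S:car4-GO,W:wait | queues: N=0 E=1 S=0 W=1
Step 3 [NS]: N:empty,E:wait,S:empty,W:wait | queues: N=0 E=1 S=0 W=1
Step 4 [EW]: N:wait,E:car2-GO,S:wait,W:car1-GO | queues: N=0 E=0 S=0 W=0

N: empty
E: empty
S: empty
W: empty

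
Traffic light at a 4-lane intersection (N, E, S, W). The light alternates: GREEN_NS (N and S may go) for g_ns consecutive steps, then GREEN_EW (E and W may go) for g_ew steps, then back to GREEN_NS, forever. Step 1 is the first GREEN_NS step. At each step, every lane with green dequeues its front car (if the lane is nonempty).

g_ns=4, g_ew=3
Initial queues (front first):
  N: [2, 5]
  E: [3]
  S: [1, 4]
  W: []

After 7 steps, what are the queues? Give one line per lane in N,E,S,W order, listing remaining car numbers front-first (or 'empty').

Step 1 [NS]: N:car2-GO,E:wait,S:car1-GO,W:wait | queues: N=1 E=1 S=1 W=0
Step 2 [NS]: N:car5-GO,E:wait,S:car4-GO,W:wait | queues: N=0 E=1 S=0 W=0
Step 3 [NS]: N:empty,E:wait,S:empty,W:wait | queues: N=0 E=1 S=0 W=0
Step 4 [NS]: N:empty,E:wait,S:empty,W:wait | queues: N=0 E=1 S=0 W=0
Step 5 [EW]: N:wait,E:car3-GO,S:wait,W:empty | queues: N=0 E=0 S=0 W=0

N: empty
E: empty
S: empty
W: empty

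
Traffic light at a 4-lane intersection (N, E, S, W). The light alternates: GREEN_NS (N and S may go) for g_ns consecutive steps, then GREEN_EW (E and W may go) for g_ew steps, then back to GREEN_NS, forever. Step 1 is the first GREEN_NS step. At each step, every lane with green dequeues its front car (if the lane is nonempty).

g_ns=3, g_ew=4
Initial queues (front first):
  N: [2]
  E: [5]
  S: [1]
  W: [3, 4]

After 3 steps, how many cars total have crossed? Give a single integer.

Answer: 2

Derivation:
Step 1 [NS]: N:car2-GO,E:wait,S:car1-GO,W:wait | queues: N=0 E=1 S=0 W=2
Step 2 [NS]: N:empty,E:wait,S:empty,W:wait | queues: N=0 E=1 S=0 W=2
Step 3 [NS]: N:empty,E:wait,S:empty,W:wait | queues: N=0 E=1 S=0 W=2
Cars crossed by step 3: 2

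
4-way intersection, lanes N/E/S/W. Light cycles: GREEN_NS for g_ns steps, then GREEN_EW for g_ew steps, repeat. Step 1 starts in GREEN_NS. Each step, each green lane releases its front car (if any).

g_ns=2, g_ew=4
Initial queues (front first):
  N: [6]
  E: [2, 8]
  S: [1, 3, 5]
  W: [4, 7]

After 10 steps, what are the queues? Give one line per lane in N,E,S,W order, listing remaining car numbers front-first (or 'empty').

Step 1 [NS]: N:car6-GO,E:wait,S:car1-GO,W:wait | queues: N=0 E=2 S=2 W=2
Step 2 [NS]: N:empty,E:wait,S:car3-GO,W:wait | queues: N=0 E=2 S=1 W=2
Step 3 [EW]: N:wait,E:car2-GO,S:wait,W:car4-GO | queues: N=0 E=1 S=1 W=1
Step 4 [EW]: N:wait,E:car8-GO,S:wait,W:car7-GO | queues: N=0 E=0 S=1 W=0
Step 5 [EW]: N:wait,E:empty,S:wait,W:empty | queues: N=0 E=0 S=1 W=0
Step 6 [EW]: N:wait,E:empty,S:wait,W:empty | queues: N=0 E=0 S=1 W=0
Step 7 [NS]: N:empty,E:wait,S:car5-GO,W:wait | queues: N=0 E=0 S=0 W=0

N: empty
E: empty
S: empty
W: empty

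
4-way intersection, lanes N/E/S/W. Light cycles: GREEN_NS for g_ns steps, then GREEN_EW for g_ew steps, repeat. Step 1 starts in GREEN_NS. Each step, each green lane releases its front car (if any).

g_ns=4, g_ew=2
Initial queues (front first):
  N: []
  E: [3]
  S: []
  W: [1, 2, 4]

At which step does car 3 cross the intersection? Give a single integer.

Step 1 [NS]: N:empty,E:wait,S:empty,W:wait | queues: N=0 E=1 S=0 W=3
Step 2 [NS]: N:empty,E:wait,S:empty,W:wait | queues: N=0 E=1 S=0 W=3
Step 3 [NS]: N:empty,E:wait,S:empty,W:wait | queues: N=0 E=1 S=0 W=3
Step 4 [NS]: N:empty,E:wait,S:empty,W:wait | queues: N=0 E=1 S=0 W=3
Step 5 [EW]: N:wait,E:car3-GO,S:wait,W:car1-GO | queues: N=0 E=0 S=0 W=2
Step 6 [EW]: N:wait,E:empty,S:wait,W:car2-GO | queues: N=0 E=0 S=0 W=1
Step 7 [NS]: N:empty,E:wait,S:empty,W:wait | queues: N=0 E=0 S=0 W=1
Step 8 [NS]: N:empty,E:wait,S:empty,W:wait | queues: N=0 E=0 S=0 W=1
Step 9 [NS]: N:empty,E:wait,S:empty,W:wait | queues: N=0 E=0 S=0 W=1
Step 10 [NS]: N:empty,E:wait,S:empty,W:wait | queues: N=0 E=0 S=0 W=1
Step 11 [EW]: N:wait,E:empty,S:wait,W:car4-GO | queues: N=0 E=0 S=0 W=0
Car 3 crosses at step 5

5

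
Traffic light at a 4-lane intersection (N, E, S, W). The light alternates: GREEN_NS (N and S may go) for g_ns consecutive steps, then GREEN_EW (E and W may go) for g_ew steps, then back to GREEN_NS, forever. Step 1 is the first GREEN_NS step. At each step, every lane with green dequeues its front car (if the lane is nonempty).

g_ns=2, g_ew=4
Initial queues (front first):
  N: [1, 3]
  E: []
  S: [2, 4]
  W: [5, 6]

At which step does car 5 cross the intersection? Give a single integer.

Step 1 [NS]: N:car1-GO,E:wait,S:car2-GO,W:wait | queues: N=1 E=0 S=1 W=2
Step 2 [NS]: N:car3-GO,E:wait,S:car4-GO,W:wait | queues: N=0 E=0 S=0 W=2
Step 3 [EW]: N:wait,E:empty,S:wait,W:car5-GO | queues: N=0 E=0 S=0 W=1
Step 4 [EW]: N:wait,E:empty,S:wait,W:car6-GO | queues: N=0 E=0 S=0 W=0
Car 5 crosses at step 3

3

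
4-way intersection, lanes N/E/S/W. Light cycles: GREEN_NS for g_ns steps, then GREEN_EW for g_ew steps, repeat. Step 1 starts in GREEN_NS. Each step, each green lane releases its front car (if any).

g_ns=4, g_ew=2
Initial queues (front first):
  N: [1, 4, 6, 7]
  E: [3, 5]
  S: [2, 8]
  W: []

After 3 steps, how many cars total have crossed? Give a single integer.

Answer: 5

Derivation:
Step 1 [NS]: N:car1-GO,E:wait,S:car2-GO,W:wait | queues: N=3 E=2 S=1 W=0
Step 2 [NS]: N:car4-GO,E:wait,S:car8-GO,W:wait | queues: N=2 E=2 S=0 W=0
Step 3 [NS]: N:car6-GO,E:wait,S:empty,W:wait | queues: N=1 E=2 S=0 W=0
Cars crossed by step 3: 5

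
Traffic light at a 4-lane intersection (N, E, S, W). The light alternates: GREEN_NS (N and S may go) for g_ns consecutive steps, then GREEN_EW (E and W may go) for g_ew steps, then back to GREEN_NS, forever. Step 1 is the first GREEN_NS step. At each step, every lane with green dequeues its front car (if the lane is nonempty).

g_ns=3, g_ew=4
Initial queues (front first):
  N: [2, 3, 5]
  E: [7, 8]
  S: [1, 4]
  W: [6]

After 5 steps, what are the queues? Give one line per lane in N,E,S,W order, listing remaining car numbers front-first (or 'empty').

Step 1 [NS]: N:car2-GO,E:wait,S:car1-GO,W:wait | queues: N=2 E=2 S=1 W=1
Step 2 [NS]: N:car3-GO,E:wait,S:car4-GO,W:wait | queues: N=1 E=2 S=0 W=1
Step 3 [NS]: N:car5-GO,E:wait,S:empty,W:wait | queues: N=0 E=2 S=0 W=1
Step 4 [EW]: N:wait,E:car7-GO,S:wait,W:car6-GO | queues: N=0 E=1 S=0 W=0
Step 5 [EW]: N:wait,E:car8-GO,S:wait,W:empty | queues: N=0 E=0 S=0 W=0

N: empty
E: empty
S: empty
W: empty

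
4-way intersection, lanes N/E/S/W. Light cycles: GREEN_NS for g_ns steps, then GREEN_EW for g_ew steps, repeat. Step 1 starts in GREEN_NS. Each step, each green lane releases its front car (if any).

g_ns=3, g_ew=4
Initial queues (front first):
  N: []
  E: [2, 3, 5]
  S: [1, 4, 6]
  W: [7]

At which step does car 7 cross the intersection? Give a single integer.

Step 1 [NS]: N:empty,E:wait,S:car1-GO,W:wait | queues: N=0 E=3 S=2 W=1
Step 2 [NS]: N:empty,E:wait,S:car4-GO,W:wait | queues: N=0 E=3 S=1 W=1
Step 3 [NS]: N:empty,E:wait,S:car6-GO,W:wait | queues: N=0 E=3 S=0 W=1
Step 4 [EW]: N:wait,E:car2-GO,S:wait,W:car7-GO | queues: N=0 E=2 S=0 W=0
Step 5 [EW]: N:wait,E:car3-GO,S:wait,W:empty | queues: N=0 E=1 S=0 W=0
Step 6 [EW]: N:wait,E:car5-GO,S:wait,W:empty | queues: N=0 E=0 S=0 W=0
Car 7 crosses at step 4

4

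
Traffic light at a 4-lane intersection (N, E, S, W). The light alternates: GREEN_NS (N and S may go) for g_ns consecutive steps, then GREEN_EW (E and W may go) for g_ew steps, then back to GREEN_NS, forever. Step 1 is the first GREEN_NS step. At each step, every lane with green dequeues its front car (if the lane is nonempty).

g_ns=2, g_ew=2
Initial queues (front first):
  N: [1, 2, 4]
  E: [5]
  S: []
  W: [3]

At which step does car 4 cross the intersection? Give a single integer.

Step 1 [NS]: N:car1-GO,E:wait,S:empty,W:wait | queues: N=2 E=1 S=0 W=1
Step 2 [NS]: N:car2-GO,E:wait,S:empty,W:wait | queues: N=1 E=1 S=0 W=1
Step 3 [EW]: N:wait,E:car5-GO,S:wait,W:car3-GO | queues: N=1 E=0 S=0 W=0
Step 4 [EW]: N:wait,E:empty,S:wait,W:empty | queues: N=1 E=0 S=0 W=0
Step 5 [NS]: N:car4-GO,E:wait,S:empty,W:wait | queues: N=0 E=0 S=0 W=0
Car 4 crosses at step 5

5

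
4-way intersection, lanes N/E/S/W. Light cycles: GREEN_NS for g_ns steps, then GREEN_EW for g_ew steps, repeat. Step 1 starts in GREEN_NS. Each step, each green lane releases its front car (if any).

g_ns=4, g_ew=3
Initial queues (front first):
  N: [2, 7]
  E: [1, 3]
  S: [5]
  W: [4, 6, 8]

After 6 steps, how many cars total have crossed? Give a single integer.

Step 1 [NS]: N:car2-GO,E:wait,S:car5-GO,W:wait | queues: N=1 E=2 S=0 W=3
Step 2 [NS]: N:car7-GO,E:wait,S:empty,W:wait | queues: N=0 E=2 S=0 W=3
Step 3 [NS]: N:empty,E:wait,S:empty,W:wait | queues: N=0 E=2 S=0 W=3
Step 4 [NS]: N:empty,E:wait,S:empty,W:wait | queues: N=0 E=2 S=0 W=3
Step 5 [EW]: N:wait,E:car1-GO,S:wait,W:car4-GO | queues: N=0 E=1 S=0 W=2
Step 6 [EW]: N:wait,E:car3-GO,S:wait,W:car6-GO | queues: N=0 E=0 S=0 W=1
Cars crossed by step 6: 7

Answer: 7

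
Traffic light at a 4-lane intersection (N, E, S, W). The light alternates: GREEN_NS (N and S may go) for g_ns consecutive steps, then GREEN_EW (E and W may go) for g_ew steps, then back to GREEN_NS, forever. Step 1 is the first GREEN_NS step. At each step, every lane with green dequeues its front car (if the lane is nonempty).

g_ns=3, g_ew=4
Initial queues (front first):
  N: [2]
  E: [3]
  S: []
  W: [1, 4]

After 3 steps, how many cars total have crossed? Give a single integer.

Step 1 [NS]: N:car2-GO,E:wait,S:empty,W:wait | queues: N=0 E=1 S=0 W=2
Step 2 [NS]: N:empty,E:wait,S:empty,W:wait | queues: N=0 E=1 S=0 W=2
Step 3 [NS]: N:empty,E:wait,S:empty,W:wait | queues: N=0 E=1 S=0 W=2
Cars crossed by step 3: 1

Answer: 1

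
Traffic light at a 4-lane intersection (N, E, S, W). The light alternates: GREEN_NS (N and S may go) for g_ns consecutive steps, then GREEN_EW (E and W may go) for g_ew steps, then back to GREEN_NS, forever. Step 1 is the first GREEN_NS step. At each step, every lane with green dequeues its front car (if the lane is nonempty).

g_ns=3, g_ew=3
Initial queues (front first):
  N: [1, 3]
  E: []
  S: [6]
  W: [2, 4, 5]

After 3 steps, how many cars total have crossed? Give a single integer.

Answer: 3

Derivation:
Step 1 [NS]: N:car1-GO,E:wait,S:car6-GO,W:wait | queues: N=1 E=0 S=0 W=3
Step 2 [NS]: N:car3-GO,E:wait,S:empty,W:wait | queues: N=0 E=0 S=0 W=3
Step 3 [NS]: N:empty,E:wait,S:empty,W:wait | queues: N=0 E=0 S=0 W=3
Cars crossed by step 3: 3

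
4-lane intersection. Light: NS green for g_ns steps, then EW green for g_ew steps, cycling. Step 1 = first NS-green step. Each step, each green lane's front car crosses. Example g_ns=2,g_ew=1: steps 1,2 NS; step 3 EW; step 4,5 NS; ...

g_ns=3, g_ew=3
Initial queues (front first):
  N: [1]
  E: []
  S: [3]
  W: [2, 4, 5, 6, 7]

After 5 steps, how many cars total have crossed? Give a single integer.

Step 1 [NS]: N:car1-GO,E:wait,S:car3-GO,W:wait | queues: N=0 E=0 S=0 W=5
Step 2 [NS]: N:empty,E:wait,S:empty,W:wait | queues: N=0 E=0 S=0 W=5
Step 3 [NS]: N:empty,E:wait,S:empty,W:wait | queues: N=0 E=0 S=0 W=5
Step 4 [EW]: N:wait,E:empty,S:wait,W:car2-GO | queues: N=0 E=0 S=0 W=4
Step 5 [EW]: N:wait,E:empty,S:wait,W:car4-GO | queues: N=0 E=0 S=0 W=3
Cars crossed by step 5: 4

Answer: 4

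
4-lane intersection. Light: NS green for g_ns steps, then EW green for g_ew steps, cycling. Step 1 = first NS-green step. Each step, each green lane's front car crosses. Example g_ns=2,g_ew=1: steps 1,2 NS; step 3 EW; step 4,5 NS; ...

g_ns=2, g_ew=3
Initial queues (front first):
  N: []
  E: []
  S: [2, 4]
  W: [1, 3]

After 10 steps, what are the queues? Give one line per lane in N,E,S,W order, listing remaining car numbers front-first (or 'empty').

Step 1 [NS]: N:empty,E:wait,S:car2-GO,W:wait | queues: N=0 E=0 S=1 W=2
Step 2 [NS]: N:empty,E:wait,S:car4-GO,W:wait | queues: N=0 E=0 S=0 W=2
Step 3 [EW]: N:wait,E:empty,S:wait,W:car1-GO | queues: N=0 E=0 S=0 W=1
Step 4 [EW]: N:wait,E:empty,S:wait,W:car3-GO | queues: N=0 E=0 S=0 W=0

N: empty
E: empty
S: empty
W: empty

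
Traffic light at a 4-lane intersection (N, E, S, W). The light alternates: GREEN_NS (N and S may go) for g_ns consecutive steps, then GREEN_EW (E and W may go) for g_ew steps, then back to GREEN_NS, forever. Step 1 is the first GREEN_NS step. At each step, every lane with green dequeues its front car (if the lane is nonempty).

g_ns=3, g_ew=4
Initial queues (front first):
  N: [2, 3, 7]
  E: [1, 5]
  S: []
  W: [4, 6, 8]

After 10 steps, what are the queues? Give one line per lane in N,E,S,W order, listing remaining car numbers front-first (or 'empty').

Step 1 [NS]: N:car2-GO,E:wait,S:empty,W:wait | queues: N=2 E=2 S=0 W=3
Step 2 [NS]: N:car3-GO,E:wait,S:empty,W:wait | queues: N=1 E=2 S=0 W=3
Step 3 [NS]: N:car7-GO,E:wait,S:empty,W:wait | queues: N=0 E=2 S=0 W=3
Step 4 [EW]: N:wait,E:car1-GO,S:wait,W:car4-GO | queues: N=0 E=1 S=0 W=2
Step 5 [EW]: N:wait,E:car5-GO,S:wait,W:car6-GO | queues: N=0 E=0 S=0 W=1
Step 6 [EW]: N:wait,E:empty,S:wait,W:car8-GO | queues: N=0 E=0 S=0 W=0

N: empty
E: empty
S: empty
W: empty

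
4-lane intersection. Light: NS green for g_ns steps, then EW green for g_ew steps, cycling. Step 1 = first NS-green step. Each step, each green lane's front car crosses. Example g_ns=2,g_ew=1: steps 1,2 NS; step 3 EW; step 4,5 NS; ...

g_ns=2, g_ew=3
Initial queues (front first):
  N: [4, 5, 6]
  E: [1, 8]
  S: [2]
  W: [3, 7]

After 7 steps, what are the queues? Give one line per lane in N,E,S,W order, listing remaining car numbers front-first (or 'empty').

Step 1 [NS]: N:car4-GO,E:wait,S:car2-GO,W:wait | queues: N=2 E=2 S=0 W=2
Step 2 [NS]: N:car5-GO,E:wait,S:empty,W:wait | queues: N=1 E=2 S=0 W=2
Step 3 [EW]: N:wait,E:car1-GO,S:wait,W:car3-GO | queues: N=1 E=1 S=0 W=1
Step 4 [EW]: N:wait,E:car8-GO,S:wait,W:car7-GO | queues: N=1 E=0 S=0 W=0
Step 5 [EW]: N:wait,E:empty,S:wait,W:empty | queues: N=1 E=0 S=0 W=0
Step 6 [NS]: N:car6-GO,E:wait,S:empty,W:wait | queues: N=0 E=0 S=0 W=0

N: empty
E: empty
S: empty
W: empty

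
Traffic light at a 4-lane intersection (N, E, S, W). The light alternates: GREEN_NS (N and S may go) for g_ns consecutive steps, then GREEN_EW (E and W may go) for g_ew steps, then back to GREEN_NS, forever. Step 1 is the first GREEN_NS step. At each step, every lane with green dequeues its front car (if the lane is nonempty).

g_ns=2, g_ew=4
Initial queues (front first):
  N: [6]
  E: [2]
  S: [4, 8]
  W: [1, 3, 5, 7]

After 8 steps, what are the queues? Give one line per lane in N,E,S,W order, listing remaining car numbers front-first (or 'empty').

Step 1 [NS]: N:car6-GO,E:wait,S:car4-GO,W:wait | queues: N=0 E=1 S=1 W=4
Step 2 [NS]: N:empty,E:wait,S:car8-GO,W:wait | queues: N=0 E=1 S=0 W=4
Step 3 [EW]: N:wait,E:car2-GO,S:wait,W:car1-GO | queues: N=0 E=0 S=0 W=3
Step 4 [EW]: N:wait,E:empty,S:wait,W:car3-GO | queues: N=0 E=0 S=0 W=2
Step 5 [EW]: N:wait,E:empty,S:wait,W:car5-GO | queues: N=0 E=0 S=0 W=1
Step 6 [EW]: N:wait,E:empty,S:wait,W:car7-GO | queues: N=0 E=0 S=0 W=0

N: empty
E: empty
S: empty
W: empty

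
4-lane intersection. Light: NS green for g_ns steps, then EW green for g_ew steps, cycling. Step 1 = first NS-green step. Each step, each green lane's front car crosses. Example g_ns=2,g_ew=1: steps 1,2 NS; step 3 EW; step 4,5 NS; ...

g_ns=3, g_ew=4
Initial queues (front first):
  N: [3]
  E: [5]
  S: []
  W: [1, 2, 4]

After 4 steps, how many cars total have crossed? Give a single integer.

Answer: 3

Derivation:
Step 1 [NS]: N:car3-GO,E:wait,S:empty,W:wait | queues: N=0 E=1 S=0 W=3
Step 2 [NS]: N:empty,E:wait,S:empty,W:wait | queues: N=0 E=1 S=0 W=3
Step 3 [NS]: N:empty,E:wait,S:empty,W:wait | queues: N=0 E=1 S=0 W=3
Step 4 [EW]: N:wait,E:car5-GO,S:wait,W:car1-GO | queues: N=0 E=0 S=0 W=2
Cars crossed by step 4: 3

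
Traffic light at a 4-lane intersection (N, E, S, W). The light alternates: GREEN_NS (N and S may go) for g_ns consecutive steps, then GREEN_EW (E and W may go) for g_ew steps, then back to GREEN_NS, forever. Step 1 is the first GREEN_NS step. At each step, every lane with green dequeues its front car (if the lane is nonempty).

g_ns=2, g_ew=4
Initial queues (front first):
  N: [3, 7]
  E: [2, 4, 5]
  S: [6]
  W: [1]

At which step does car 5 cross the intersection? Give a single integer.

Step 1 [NS]: N:car3-GO,E:wait,S:car6-GO,W:wait | queues: N=1 E=3 S=0 W=1
Step 2 [NS]: N:car7-GO,E:wait,S:empty,W:wait | queues: N=0 E=3 S=0 W=1
Step 3 [EW]: N:wait,E:car2-GO,S:wait,W:car1-GO | queues: N=0 E=2 S=0 W=0
Step 4 [EW]: N:wait,E:car4-GO,S:wait,W:empty | queues: N=0 E=1 S=0 W=0
Step 5 [EW]: N:wait,E:car5-GO,S:wait,W:empty | queues: N=0 E=0 S=0 W=0
Car 5 crosses at step 5

5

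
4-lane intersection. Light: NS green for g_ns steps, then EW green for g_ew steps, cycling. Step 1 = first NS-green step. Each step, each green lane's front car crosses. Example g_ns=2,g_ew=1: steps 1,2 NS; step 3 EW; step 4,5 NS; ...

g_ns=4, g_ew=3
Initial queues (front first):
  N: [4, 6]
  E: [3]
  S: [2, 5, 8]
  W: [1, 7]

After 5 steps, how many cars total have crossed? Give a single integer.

Step 1 [NS]: N:car4-GO,E:wait,S:car2-GO,W:wait | queues: N=1 E=1 S=2 W=2
Step 2 [NS]: N:car6-GO,E:wait,S:car5-GO,W:wait | queues: N=0 E=1 S=1 W=2
Step 3 [NS]: N:empty,E:wait,S:car8-GO,W:wait | queues: N=0 E=1 S=0 W=2
Step 4 [NS]: N:empty,E:wait,S:empty,W:wait | queues: N=0 E=1 S=0 W=2
Step 5 [EW]: N:wait,E:car3-GO,S:wait,W:car1-GO | queues: N=0 E=0 S=0 W=1
Cars crossed by step 5: 7

Answer: 7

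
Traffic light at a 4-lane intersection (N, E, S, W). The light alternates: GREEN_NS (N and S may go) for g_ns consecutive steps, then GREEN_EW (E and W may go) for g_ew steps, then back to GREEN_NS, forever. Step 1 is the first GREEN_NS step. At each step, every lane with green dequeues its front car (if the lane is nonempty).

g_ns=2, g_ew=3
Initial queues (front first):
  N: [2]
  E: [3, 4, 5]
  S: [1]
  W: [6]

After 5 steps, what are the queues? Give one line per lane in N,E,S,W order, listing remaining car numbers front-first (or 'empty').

Step 1 [NS]: N:car2-GO,E:wait,S:car1-GO,W:wait | queues: N=0 E=3 S=0 W=1
Step 2 [NS]: N:empty,E:wait,S:empty,W:wait | queues: N=0 E=3 S=0 W=1
Step 3 [EW]: N:wait,E:car3-GO,S:wait,W:car6-GO | queues: N=0 E=2 S=0 W=0
Step 4 [EW]: N:wait,E:car4-GO,S:wait,W:empty | queues: N=0 E=1 S=0 W=0
Step 5 [EW]: N:wait,E:car5-GO,S:wait,W:empty | queues: N=0 E=0 S=0 W=0

N: empty
E: empty
S: empty
W: empty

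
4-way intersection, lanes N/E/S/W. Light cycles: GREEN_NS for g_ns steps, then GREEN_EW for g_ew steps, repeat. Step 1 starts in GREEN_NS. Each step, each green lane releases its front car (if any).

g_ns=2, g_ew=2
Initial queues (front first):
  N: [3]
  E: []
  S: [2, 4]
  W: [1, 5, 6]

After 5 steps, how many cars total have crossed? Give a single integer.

Answer: 5

Derivation:
Step 1 [NS]: N:car3-GO,E:wait,S:car2-GO,W:wait | queues: N=0 E=0 S=1 W=3
Step 2 [NS]: N:empty,E:wait,S:car4-GO,W:wait | queues: N=0 E=0 S=0 W=3
Step 3 [EW]: N:wait,E:empty,S:wait,W:car1-GO | queues: N=0 E=0 S=0 W=2
Step 4 [EW]: N:wait,E:empty,S:wait,W:car5-GO | queues: N=0 E=0 S=0 W=1
Step 5 [NS]: N:empty,E:wait,S:empty,W:wait | queues: N=0 E=0 S=0 W=1
Cars crossed by step 5: 5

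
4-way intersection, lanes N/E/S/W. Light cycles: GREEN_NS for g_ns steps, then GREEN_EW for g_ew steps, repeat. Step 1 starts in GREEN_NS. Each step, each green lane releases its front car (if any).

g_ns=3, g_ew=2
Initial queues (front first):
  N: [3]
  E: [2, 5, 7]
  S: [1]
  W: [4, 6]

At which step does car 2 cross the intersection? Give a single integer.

Step 1 [NS]: N:car3-GO,E:wait,S:car1-GO,W:wait | queues: N=0 E=3 S=0 W=2
Step 2 [NS]: N:empty,E:wait,S:empty,W:wait | queues: N=0 E=3 S=0 W=2
Step 3 [NS]: N:empty,E:wait,S:empty,W:wait | queues: N=0 E=3 S=0 W=2
Step 4 [EW]: N:wait,E:car2-GO,S:wait,W:car4-GO | queues: N=0 E=2 S=0 W=1
Step 5 [EW]: N:wait,E:car5-GO,S:wait,W:car6-GO | queues: N=0 E=1 S=0 W=0
Step 6 [NS]: N:empty,E:wait,S:empty,W:wait | queues: N=0 E=1 S=0 W=0
Step 7 [NS]: N:empty,E:wait,S:empty,W:wait | queues: N=0 E=1 S=0 W=0
Step 8 [NS]: N:empty,E:wait,S:empty,W:wait | queues: N=0 E=1 S=0 W=0
Step 9 [EW]: N:wait,E:car7-GO,S:wait,W:empty | queues: N=0 E=0 S=0 W=0
Car 2 crosses at step 4

4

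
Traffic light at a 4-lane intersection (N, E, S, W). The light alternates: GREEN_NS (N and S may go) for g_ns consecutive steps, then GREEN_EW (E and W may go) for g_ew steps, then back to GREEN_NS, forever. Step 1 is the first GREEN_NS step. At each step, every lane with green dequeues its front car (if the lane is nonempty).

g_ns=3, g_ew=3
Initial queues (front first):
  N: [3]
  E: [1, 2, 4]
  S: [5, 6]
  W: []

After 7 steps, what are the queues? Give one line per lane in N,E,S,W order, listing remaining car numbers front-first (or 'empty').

Step 1 [NS]: N:car3-GO,E:wait,S:car5-GO,W:wait | queues: N=0 E=3 S=1 W=0
Step 2 [NS]: N:empty,E:wait,S:car6-GO,W:wait | queues: N=0 E=3 S=0 W=0
Step 3 [NS]: N:empty,E:wait,S:empty,W:wait | queues: N=0 E=3 S=0 W=0
Step 4 [EW]: N:wait,E:car1-GO,S:wait,W:empty | queues: N=0 E=2 S=0 W=0
Step 5 [EW]: N:wait,E:car2-GO,S:wait,W:empty | queues: N=0 E=1 S=0 W=0
Step 6 [EW]: N:wait,E:car4-GO,S:wait,W:empty | queues: N=0 E=0 S=0 W=0

N: empty
E: empty
S: empty
W: empty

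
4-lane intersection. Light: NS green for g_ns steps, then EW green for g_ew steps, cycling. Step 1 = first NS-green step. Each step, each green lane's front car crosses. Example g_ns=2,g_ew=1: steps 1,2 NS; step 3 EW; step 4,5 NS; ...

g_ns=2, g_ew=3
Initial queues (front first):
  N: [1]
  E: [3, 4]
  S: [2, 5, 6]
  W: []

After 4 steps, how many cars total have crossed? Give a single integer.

Step 1 [NS]: N:car1-GO,E:wait,S:car2-GO,W:wait | queues: N=0 E=2 S=2 W=0
Step 2 [NS]: N:empty,E:wait,S:car5-GO,W:wait | queues: N=0 E=2 S=1 W=0
Step 3 [EW]: N:wait,E:car3-GO,S:wait,W:empty | queues: N=0 E=1 S=1 W=0
Step 4 [EW]: N:wait,E:car4-GO,S:wait,W:empty | queues: N=0 E=0 S=1 W=0
Cars crossed by step 4: 5

Answer: 5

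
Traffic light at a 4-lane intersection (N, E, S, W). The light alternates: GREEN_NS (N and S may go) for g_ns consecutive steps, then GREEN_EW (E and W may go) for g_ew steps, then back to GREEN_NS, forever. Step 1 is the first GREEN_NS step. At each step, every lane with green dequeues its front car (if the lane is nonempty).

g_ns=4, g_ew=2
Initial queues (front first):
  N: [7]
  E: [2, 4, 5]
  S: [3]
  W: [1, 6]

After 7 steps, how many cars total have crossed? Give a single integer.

Step 1 [NS]: N:car7-GO,E:wait,S:car3-GO,W:wait | queues: N=0 E=3 S=0 W=2
Step 2 [NS]: N:empty,E:wait,S:empty,W:wait | queues: N=0 E=3 S=0 W=2
Step 3 [NS]: N:empty,E:wait,S:empty,W:wait | queues: N=0 E=3 S=0 W=2
Step 4 [NS]: N:empty,E:wait,S:empty,W:wait | queues: N=0 E=3 S=0 W=2
Step 5 [EW]: N:wait,E:car2-GO,S:wait,W:car1-GO | queues: N=0 E=2 S=0 W=1
Step 6 [EW]: N:wait,E:car4-GO,S:wait,W:car6-GO | queues: N=0 E=1 S=0 W=0
Step 7 [NS]: N:empty,E:wait,S:empty,W:wait | queues: N=0 E=1 S=0 W=0
Cars crossed by step 7: 6

Answer: 6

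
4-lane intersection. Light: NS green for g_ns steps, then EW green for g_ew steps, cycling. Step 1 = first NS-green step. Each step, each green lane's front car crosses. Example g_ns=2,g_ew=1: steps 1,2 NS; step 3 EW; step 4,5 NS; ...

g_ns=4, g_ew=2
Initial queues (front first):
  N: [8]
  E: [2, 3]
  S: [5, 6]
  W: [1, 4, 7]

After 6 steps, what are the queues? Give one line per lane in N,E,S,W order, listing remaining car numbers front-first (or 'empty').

Step 1 [NS]: N:car8-GO,E:wait,S:car5-GO,W:wait | queues: N=0 E=2 S=1 W=3
Step 2 [NS]: N:empty,E:wait,S:car6-GO,W:wait | queues: N=0 E=2 S=0 W=3
Step 3 [NS]: N:empty,E:wait,S:empty,W:wait | queues: N=0 E=2 S=0 W=3
Step 4 [NS]: N:empty,E:wait,S:empty,W:wait | queues: N=0 E=2 S=0 W=3
Step 5 [EW]: N:wait,E:car2-GO,S:wait,W:car1-GO | queues: N=0 E=1 S=0 W=2
Step 6 [EW]: N:wait,E:car3-GO,S:wait,W:car4-GO | queues: N=0 E=0 S=0 W=1

N: empty
E: empty
S: empty
W: 7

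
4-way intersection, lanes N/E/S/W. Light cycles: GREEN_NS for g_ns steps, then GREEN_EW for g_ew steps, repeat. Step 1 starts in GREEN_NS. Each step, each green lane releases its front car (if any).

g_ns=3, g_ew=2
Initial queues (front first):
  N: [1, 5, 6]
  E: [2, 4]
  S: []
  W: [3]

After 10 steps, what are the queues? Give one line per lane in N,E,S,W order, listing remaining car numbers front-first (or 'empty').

Step 1 [NS]: N:car1-GO,E:wait,S:empty,W:wait | queues: N=2 E=2 S=0 W=1
Step 2 [NS]: N:car5-GO,E:wait,S:empty,W:wait | queues: N=1 E=2 S=0 W=1
Step 3 [NS]: N:car6-GO,E:wait,S:empty,W:wait | queues: N=0 E=2 S=0 W=1
Step 4 [EW]: N:wait,E:car2-GO,S:wait,W:car3-GO | queues: N=0 E=1 S=0 W=0
Step 5 [EW]: N:wait,E:car4-GO,S:wait,W:empty | queues: N=0 E=0 S=0 W=0

N: empty
E: empty
S: empty
W: empty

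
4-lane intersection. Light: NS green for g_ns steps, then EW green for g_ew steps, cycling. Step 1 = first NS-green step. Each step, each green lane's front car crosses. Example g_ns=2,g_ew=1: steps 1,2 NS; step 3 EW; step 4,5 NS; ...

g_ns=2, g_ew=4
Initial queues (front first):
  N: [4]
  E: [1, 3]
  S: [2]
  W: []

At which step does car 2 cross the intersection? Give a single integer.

Step 1 [NS]: N:car4-GO,E:wait,S:car2-GO,W:wait | queues: N=0 E=2 S=0 W=0
Step 2 [NS]: N:empty,E:wait,S:empty,W:wait | queues: N=0 E=2 S=0 W=0
Step 3 [EW]: N:wait,E:car1-GO,S:wait,W:empty | queues: N=0 E=1 S=0 W=0
Step 4 [EW]: N:wait,E:car3-GO,S:wait,W:empty | queues: N=0 E=0 S=0 W=0
Car 2 crosses at step 1

1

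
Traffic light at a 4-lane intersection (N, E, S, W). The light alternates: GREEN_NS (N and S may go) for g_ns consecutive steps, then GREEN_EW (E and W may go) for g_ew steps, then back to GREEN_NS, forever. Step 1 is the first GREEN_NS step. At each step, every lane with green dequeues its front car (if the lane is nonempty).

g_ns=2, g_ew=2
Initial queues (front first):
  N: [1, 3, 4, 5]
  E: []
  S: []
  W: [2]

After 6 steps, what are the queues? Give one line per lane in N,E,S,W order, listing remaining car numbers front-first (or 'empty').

Step 1 [NS]: N:car1-GO,E:wait,S:empty,W:wait | queues: N=3 E=0 S=0 W=1
Step 2 [NS]: N:car3-GO,E:wait,S:empty,W:wait | queues: N=2 E=0 S=0 W=1
Step 3 [EW]: N:wait,E:empty,S:wait,W:car2-GO | queues: N=2 E=0 S=0 W=0
Step 4 [EW]: N:wait,E:empty,S:wait,W:empty | queues: N=2 E=0 S=0 W=0
Step 5 [NS]: N:car4-GO,E:wait,S:empty,W:wait | queues: N=1 E=0 S=0 W=0
Step 6 [NS]: N:car5-GO,E:wait,S:empty,W:wait | queues: N=0 E=0 S=0 W=0

N: empty
E: empty
S: empty
W: empty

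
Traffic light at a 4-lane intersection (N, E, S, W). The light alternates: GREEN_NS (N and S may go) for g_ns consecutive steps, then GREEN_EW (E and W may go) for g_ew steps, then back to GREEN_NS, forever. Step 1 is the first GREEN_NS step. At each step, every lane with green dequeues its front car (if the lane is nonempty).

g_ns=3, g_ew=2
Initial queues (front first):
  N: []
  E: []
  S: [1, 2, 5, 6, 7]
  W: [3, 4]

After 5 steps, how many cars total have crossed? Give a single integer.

Answer: 5

Derivation:
Step 1 [NS]: N:empty,E:wait,S:car1-GO,W:wait | queues: N=0 E=0 S=4 W=2
Step 2 [NS]: N:empty,E:wait,S:car2-GO,W:wait | queues: N=0 E=0 S=3 W=2
Step 3 [NS]: N:empty,E:wait,S:car5-GO,W:wait | queues: N=0 E=0 S=2 W=2
Step 4 [EW]: N:wait,E:empty,S:wait,W:car3-GO | queues: N=0 E=0 S=2 W=1
Step 5 [EW]: N:wait,E:empty,S:wait,W:car4-GO | queues: N=0 E=0 S=2 W=0
Cars crossed by step 5: 5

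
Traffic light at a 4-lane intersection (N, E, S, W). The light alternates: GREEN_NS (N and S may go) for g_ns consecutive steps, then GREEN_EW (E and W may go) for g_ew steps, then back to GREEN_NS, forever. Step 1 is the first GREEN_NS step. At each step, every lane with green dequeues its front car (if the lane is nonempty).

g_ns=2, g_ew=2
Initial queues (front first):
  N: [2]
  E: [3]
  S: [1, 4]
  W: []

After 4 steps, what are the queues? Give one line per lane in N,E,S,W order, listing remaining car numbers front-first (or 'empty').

Step 1 [NS]: N:car2-GO,E:wait,S:car1-GO,W:wait | queues: N=0 E=1 S=1 W=0
Step 2 [NS]: N:empty,E:wait,S:car4-GO,W:wait | queues: N=0 E=1 S=0 W=0
Step 3 [EW]: N:wait,E:car3-GO,S:wait,W:empty | queues: N=0 E=0 S=0 W=0

N: empty
E: empty
S: empty
W: empty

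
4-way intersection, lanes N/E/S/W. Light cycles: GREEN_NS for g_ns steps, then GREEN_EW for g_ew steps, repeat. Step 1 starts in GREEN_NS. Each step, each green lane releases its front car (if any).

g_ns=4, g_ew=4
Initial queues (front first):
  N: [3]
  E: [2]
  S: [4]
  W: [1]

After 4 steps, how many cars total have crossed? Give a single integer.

Step 1 [NS]: N:car3-GO,E:wait,S:car4-GO,W:wait | queues: N=0 E=1 S=0 W=1
Step 2 [NS]: N:empty,E:wait,S:empty,W:wait | queues: N=0 E=1 S=0 W=1
Step 3 [NS]: N:empty,E:wait,S:empty,W:wait | queues: N=0 E=1 S=0 W=1
Step 4 [NS]: N:empty,E:wait,S:empty,W:wait | queues: N=0 E=1 S=0 W=1
Cars crossed by step 4: 2

Answer: 2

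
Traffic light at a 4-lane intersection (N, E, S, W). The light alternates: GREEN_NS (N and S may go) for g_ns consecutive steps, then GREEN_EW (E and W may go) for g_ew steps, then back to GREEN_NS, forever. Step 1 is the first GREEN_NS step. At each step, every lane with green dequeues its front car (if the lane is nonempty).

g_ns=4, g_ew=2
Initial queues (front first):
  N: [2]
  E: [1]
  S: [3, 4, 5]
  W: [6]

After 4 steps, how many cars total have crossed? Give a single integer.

Answer: 4

Derivation:
Step 1 [NS]: N:car2-GO,E:wait,S:car3-GO,W:wait | queues: N=0 E=1 S=2 W=1
Step 2 [NS]: N:empty,E:wait,S:car4-GO,W:wait | queues: N=0 E=1 S=1 W=1
Step 3 [NS]: N:empty,E:wait,S:car5-GO,W:wait | queues: N=0 E=1 S=0 W=1
Step 4 [NS]: N:empty,E:wait,S:empty,W:wait | queues: N=0 E=1 S=0 W=1
Cars crossed by step 4: 4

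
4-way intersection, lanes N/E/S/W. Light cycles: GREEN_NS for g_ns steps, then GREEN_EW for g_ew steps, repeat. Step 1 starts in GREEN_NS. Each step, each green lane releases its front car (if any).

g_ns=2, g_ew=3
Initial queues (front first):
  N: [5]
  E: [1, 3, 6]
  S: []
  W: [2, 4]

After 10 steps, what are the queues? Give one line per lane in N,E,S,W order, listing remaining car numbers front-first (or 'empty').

Step 1 [NS]: N:car5-GO,E:wait,S:empty,W:wait | queues: N=0 E=3 S=0 W=2
Step 2 [NS]: N:empty,E:wait,S:empty,W:wait | queues: N=0 E=3 S=0 W=2
Step 3 [EW]: N:wait,E:car1-GO,S:wait,W:car2-GO | queues: N=0 E=2 S=0 W=1
Step 4 [EW]: N:wait,E:car3-GO,S:wait,W:car4-GO | queues: N=0 E=1 S=0 W=0
Step 5 [EW]: N:wait,E:car6-GO,S:wait,W:empty | queues: N=0 E=0 S=0 W=0

N: empty
E: empty
S: empty
W: empty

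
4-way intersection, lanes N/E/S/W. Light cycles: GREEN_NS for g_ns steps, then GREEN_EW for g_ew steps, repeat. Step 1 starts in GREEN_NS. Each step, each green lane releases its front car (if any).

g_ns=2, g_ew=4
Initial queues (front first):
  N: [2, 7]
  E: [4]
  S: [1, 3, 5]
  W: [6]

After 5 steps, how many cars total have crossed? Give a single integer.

Step 1 [NS]: N:car2-GO,E:wait,S:car1-GO,W:wait | queues: N=1 E=1 S=2 W=1
Step 2 [NS]: N:car7-GO,E:wait,S:car3-GO,W:wait | queues: N=0 E=1 S=1 W=1
Step 3 [EW]: N:wait,E:car4-GO,S:wait,W:car6-GO | queues: N=0 E=0 S=1 W=0
Step 4 [EW]: N:wait,E:empty,S:wait,W:empty | queues: N=0 E=0 S=1 W=0
Step 5 [EW]: N:wait,E:empty,S:wait,W:empty | queues: N=0 E=0 S=1 W=0
Cars crossed by step 5: 6

Answer: 6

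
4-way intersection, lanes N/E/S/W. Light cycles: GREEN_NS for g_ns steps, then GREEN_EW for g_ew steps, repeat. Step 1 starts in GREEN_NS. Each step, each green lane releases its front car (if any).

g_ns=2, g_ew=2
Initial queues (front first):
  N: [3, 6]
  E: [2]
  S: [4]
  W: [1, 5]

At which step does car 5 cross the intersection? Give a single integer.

Step 1 [NS]: N:car3-GO,E:wait,S:car4-GO,W:wait | queues: N=1 E=1 S=0 W=2
Step 2 [NS]: N:car6-GO,E:wait,S:empty,W:wait | queues: N=0 E=1 S=0 W=2
Step 3 [EW]: N:wait,E:car2-GO,S:wait,W:car1-GO | queues: N=0 E=0 S=0 W=1
Step 4 [EW]: N:wait,E:empty,S:wait,W:car5-GO | queues: N=0 E=0 S=0 W=0
Car 5 crosses at step 4

4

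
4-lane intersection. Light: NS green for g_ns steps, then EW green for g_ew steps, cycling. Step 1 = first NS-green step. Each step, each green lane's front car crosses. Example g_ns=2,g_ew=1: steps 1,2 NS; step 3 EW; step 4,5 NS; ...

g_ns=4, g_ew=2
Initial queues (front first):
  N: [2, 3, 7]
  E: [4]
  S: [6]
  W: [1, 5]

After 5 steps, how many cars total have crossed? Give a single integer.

Answer: 6

Derivation:
Step 1 [NS]: N:car2-GO,E:wait,S:car6-GO,W:wait | queues: N=2 E=1 S=0 W=2
Step 2 [NS]: N:car3-GO,E:wait,S:empty,W:wait | queues: N=1 E=1 S=0 W=2
Step 3 [NS]: N:car7-GO,E:wait,S:empty,W:wait | queues: N=0 E=1 S=0 W=2
Step 4 [NS]: N:empty,E:wait,S:empty,W:wait | queues: N=0 E=1 S=0 W=2
Step 5 [EW]: N:wait,E:car4-GO,S:wait,W:car1-GO | queues: N=0 E=0 S=0 W=1
Cars crossed by step 5: 6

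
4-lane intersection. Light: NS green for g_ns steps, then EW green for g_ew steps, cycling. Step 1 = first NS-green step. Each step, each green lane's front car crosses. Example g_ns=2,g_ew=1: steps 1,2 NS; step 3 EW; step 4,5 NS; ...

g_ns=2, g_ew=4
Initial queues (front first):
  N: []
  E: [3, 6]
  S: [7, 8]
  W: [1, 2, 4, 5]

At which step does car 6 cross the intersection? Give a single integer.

Step 1 [NS]: N:empty,E:wait,S:car7-GO,W:wait | queues: N=0 E=2 S=1 W=4
Step 2 [NS]: N:empty,E:wait,S:car8-GO,W:wait | queues: N=0 E=2 S=0 W=4
Step 3 [EW]: N:wait,E:car3-GO,S:wait,W:car1-GO | queues: N=0 E=1 S=0 W=3
Step 4 [EW]: N:wait,E:car6-GO,S:wait,W:car2-GO | queues: N=0 E=0 S=0 W=2
Step 5 [EW]: N:wait,E:empty,S:wait,W:car4-GO | queues: N=0 E=0 S=0 W=1
Step 6 [EW]: N:wait,E:empty,S:wait,W:car5-GO | queues: N=0 E=0 S=0 W=0
Car 6 crosses at step 4

4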